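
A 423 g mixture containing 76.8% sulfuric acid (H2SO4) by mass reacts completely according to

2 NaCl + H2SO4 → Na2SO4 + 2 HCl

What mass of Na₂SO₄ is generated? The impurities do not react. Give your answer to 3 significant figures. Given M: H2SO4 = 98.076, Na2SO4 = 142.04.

Mass of pure H2SO4 = 423 g × 0.768 = 324.9 g.
n(H2SO4) = 324.9 g / 98.076 g/mol = 3.312 mol.
From the equation the H2SO4:Na2SO4 mole ratio is 1:1, so n(Na2SO4) = 3.312 × 1/1 = 3.312 mol.
Mass of Na2SO4 = 3.312 mol × 142.04 g/mol = 470.5 g.

470 g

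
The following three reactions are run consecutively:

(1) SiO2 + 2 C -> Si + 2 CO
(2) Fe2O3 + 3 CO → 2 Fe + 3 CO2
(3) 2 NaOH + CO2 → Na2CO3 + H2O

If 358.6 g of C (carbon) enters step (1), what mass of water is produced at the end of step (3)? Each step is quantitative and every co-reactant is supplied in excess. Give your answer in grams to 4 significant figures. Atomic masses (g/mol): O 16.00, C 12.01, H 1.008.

M(C) = 12.01 g/mol.
M(H2O) = 2(1.008) + 16.00 = 18.016 g/mol.
n(C) = 358.6 / 12.01 = 29.858 mol.
Reaction (1): C→CO ratio 2:2 ⇒ n(CO) = 29.858 mol.
Reaction (2): CO→CO2 ratio 3:3 ⇒ n(CO2) = 29.858 mol.
Reaction (3): CO2→H2O ratio 1:1 ⇒ n(H2O) = 29.858 mol.
Mass of H2O = 29.858 × 18.016 = 537.93 g.

537.9 g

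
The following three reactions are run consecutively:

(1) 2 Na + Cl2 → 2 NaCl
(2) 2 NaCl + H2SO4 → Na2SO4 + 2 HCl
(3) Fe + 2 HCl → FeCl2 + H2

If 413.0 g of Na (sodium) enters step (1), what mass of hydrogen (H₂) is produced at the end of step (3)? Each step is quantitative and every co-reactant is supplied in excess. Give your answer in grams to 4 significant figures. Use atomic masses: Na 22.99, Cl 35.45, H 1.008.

18.11 g

M(Na) = 22.99 g/mol.
M(H2) = 2(1.008) = 2.016 g/mol.
n(Na) = 413.0 / 22.99 = 17.964 mol.
Reaction (1): Na→NaCl ratio 2:2 ⇒ n(NaCl) = 17.964 mol.
Reaction (2): NaCl→HCl ratio 2:2 ⇒ n(HCl) = 17.964 mol.
Reaction (3): HCl→H2 ratio 2:1 ⇒ n(H2) = 8.9822 mol.
Mass of H2 = 8.9822 × 2.016 = 18.108 g.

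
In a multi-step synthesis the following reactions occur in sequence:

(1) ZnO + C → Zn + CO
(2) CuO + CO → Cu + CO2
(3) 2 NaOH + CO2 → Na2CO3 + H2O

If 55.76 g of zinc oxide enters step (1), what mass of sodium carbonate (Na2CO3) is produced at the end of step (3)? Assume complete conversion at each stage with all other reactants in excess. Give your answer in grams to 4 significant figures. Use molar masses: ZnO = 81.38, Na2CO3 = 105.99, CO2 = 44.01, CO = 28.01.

72.62 g

n(ZnO) = 55.76 / 81.38 = 0.68518 mol.
Reaction (1): ZnO→CO ratio 1:1 ⇒ n(CO) = 0.68518 mol.
Reaction (2): CO→CO2 ratio 1:1 ⇒ n(CO2) = 0.68518 mol.
Reaction (3): CO2→Na2CO3 ratio 1:1 ⇒ n(Na2CO3) = 0.68518 mol.
Mass of Na2CO3 = 0.68518 × 105.99 = 72.622 g.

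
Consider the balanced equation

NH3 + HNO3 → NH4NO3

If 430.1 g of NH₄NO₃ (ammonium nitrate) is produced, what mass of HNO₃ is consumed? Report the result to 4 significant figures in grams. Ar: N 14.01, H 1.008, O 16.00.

338.6 g

M(NH4NO3) = 2(14.01) + 4(1.008) + 3(16.00) = 80.052 g/mol.
M(HNO3) = 1.008 + 14.01 + 3(16.00) = 63.018 g/mol.
n(NH4NO3) = 430.10 g / 80.052 g/mol = 5.3728 mol.
From the equation the NH4NO3:HNO3 mole ratio is 1:1, so n(HNO3) = 5.3728 × 1/1 = 5.3728 mol.
Mass of HNO3 = 5.3728 mol × 63.018 g/mol = 338.58 g.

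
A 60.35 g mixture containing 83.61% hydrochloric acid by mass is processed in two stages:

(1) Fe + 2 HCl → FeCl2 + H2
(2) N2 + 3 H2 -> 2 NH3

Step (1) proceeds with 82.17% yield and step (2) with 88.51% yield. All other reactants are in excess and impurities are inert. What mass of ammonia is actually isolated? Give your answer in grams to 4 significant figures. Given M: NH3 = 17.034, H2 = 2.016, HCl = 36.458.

5.715 g

Pure HCl = 60.35 × 0.8361 = 50.459 g.
n(HCl) = 50.459 / 36.458 = 1.3840 mol.
Step 1 (HCl:H2 = 2:1): theoretical n(H2) = 0.69201 mol; at 82.17% yield, n(H2) = 0.56862 mol.
Step 2 (H2:NH3 = 3:2): theoretical n(NH3) = 0.37908 mol, so theoretical mass = 0.37908 × 17.034 = 6.4573 g.
At 88.51% yield, actual mass of NH3 = 6.4573 × 0.8851 = 5.7154 g.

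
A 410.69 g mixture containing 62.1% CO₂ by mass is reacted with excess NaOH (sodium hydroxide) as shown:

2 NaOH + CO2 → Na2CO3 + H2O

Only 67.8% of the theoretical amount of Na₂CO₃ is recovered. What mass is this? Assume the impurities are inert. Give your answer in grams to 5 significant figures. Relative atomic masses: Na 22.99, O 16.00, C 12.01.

416.44 g

Pure CO2 available = 410.69 g × 0.621 = 255.038 g.
M(CO2) = 12.01 + 2(16.00) = 44.01 g/mol.
M(Na2CO3) = 2(22.99) + 12.01 + 3(16.00) = 105.99 g/mol.
n(CO2) = 255.038 g / 44.01 g/mol = 5.79501 mol.
From the equation the CO2:Na2CO3 mole ratio is 1:1, so n(Na2CO3) = 5.79501 × 1/1 = 5.79501 mol.
Mass of Na2CO3 = 5.79501 mol × 105.99 g/mol = 614.213 g.
Actual mass collected = 614.213 g × 0.678 = 416.437 g.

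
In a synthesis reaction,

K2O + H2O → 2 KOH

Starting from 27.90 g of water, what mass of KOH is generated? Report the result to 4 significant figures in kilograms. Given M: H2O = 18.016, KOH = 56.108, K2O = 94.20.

n(H2O) = 27.900 g / 18.016 g/mol = 1.5486 mol.
From the equation the H2O:KOH mole ratio is 1:2, so n(KOH) = 1.5486 × 2/1 = 3.0972 mol.
Mass of KOH = 3.0972 mol × 56.108 g/mol = 173.78 g.
Converting to kg: 173.78 g = 0.1738 kg.

0.1738 kg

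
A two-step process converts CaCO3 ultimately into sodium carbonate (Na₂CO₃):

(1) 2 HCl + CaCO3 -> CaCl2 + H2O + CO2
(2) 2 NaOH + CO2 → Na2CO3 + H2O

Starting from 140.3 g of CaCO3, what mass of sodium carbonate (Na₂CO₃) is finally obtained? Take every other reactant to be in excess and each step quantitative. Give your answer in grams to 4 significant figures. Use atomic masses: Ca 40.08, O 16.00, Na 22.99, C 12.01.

148.6 g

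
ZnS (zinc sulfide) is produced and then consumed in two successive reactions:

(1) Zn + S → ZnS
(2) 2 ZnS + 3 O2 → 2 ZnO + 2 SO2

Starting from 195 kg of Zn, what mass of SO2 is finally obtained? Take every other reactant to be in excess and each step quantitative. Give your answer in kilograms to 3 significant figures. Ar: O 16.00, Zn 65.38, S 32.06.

M(Zn) = 65.38 g/mol.
M(SO2) = 32.06 + 2(16.00) = 64.06 g/mol.
195 kg = 195000 g.
n(Zn) = 195000 / 65.38 = 2983 mol.
Step 1 gives a 1:1 ratio of Zn to ZnS, so n(ZnS) = 2983 mol.
In step 2 the ZnS:SO2 ratio is 2:2, so n(SO2) = 2983 mol.
Mass of SO2 = 2983 × 64.06 = 191100 g = 191 kg.

191 kg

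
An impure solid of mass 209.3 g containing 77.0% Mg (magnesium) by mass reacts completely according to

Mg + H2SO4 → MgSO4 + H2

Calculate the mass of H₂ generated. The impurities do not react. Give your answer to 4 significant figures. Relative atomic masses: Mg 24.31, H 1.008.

13.36 g

Mass of pure Mg = 209.3 g × 0.770 = 161.16 g.
M(Mg) = 24.31 g/mol.
M(H2) = 2(1.008) = 2.016 g/mol.
n(Mg) = 161.16 g / 24.31 g/mol = 6.6294 mol.
From the equation the Mg:H2 mole ratio is 1:1, so n(H2) = 6.6294 × 1/1 = 6.6294 mol.
Mass of H2 = 6.6294 mol × 2.016 g/mol = 13.365 g.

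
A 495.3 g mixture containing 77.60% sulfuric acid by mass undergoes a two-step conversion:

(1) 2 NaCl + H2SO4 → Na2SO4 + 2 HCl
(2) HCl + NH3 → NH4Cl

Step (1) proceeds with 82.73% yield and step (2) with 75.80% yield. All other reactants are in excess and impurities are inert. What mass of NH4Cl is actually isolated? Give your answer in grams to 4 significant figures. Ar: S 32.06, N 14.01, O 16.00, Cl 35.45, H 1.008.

262.9 g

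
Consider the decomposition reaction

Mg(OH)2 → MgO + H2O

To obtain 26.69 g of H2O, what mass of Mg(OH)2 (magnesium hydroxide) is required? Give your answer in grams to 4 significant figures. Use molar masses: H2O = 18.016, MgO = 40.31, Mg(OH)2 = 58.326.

n(H2O) = 26.690 g / 18.016 g/mol = 1.4815 mol.
From the equation the H2O:Mg(OH)2 mole ratio is 1:1, so n(Mg(OH)2) = 1.4815 × 1/1 = 1.4815 mol.
Mass of Mg(OH)2 = 1.4815 mol × 58.326 g/mol = 86.408 g.

86.41 g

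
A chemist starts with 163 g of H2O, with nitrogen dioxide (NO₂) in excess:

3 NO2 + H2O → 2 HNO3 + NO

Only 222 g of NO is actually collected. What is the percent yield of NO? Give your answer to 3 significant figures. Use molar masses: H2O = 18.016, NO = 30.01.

n(H2O) = 163.0 g / 18.016 g/mol = 9.048 mol.
From the equation the H2O:NO mole ratio is 1:1, so n(NO) = 9.048 × 1/1 = 9.048 mol.
Mass of NO = 9.048 mol × 30.01 g/mol = 271.5 g.
This is the theoretical yield. Percent yield = 222 g / 271.5 g × 100% = 81.76%.

81.8 %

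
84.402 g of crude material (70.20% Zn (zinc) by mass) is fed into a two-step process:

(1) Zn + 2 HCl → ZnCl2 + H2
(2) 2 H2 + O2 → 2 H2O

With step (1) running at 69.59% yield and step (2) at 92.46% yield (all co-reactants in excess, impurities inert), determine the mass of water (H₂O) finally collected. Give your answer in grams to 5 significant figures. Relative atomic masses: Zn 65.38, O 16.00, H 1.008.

10.505 g

Pure Zn = 84.402 × 0.7020 = 59.2502 g.
M(Zn) = 65.38 g/mol.
M(H2O) = 2(1.008) + 16.00 = 18.016 g/mol.
n(Zn) = 59.2502 / 65.38 = 0.906244 mol.
Step 1 (Zn:H2 = 1:1): theoretical n(H2) = 0.906244 mol; at 69.59% yield, n(H2) = 0.630655 mol.
Step 2 (H2:H2O = 2:2): theoretical n(H2O) = 0.630655 mol, so theoretical mass = 0.630655 × 18.016 = 11.3619 g.
At 92.46% yield, actual mass of H2O = 11.3619 × 0.9246 = 10.5052 g.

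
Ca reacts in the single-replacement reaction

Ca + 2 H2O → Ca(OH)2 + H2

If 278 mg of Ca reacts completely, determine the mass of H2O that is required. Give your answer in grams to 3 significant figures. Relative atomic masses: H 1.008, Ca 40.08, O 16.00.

M(Ca) = 40.08 g/mol.
M(H2O) = 2(1.008) + 16.00 = 18.016 g/mol.
Convert: 278 mg = 0.2780 g.
n(Ca) = 0.2780 g / 40.08 g/mol = 0.006936 mol.
From the equation the Ca:H2O mole ratio is 1:2, so n(H2O) = 0.006936 × 2/1 = 0.01387 mol.
Mass of H2O = 0.01387 mol × 18.016 g/mol = 0.2499 g.

0.250 g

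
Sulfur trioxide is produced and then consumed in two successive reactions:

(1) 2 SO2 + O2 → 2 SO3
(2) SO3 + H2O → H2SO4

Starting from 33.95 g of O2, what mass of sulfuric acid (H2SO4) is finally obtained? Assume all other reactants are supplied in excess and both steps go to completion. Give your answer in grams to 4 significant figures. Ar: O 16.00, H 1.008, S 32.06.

M(O2) = 2(16.00) = 32.00 g/mol.
M(H2SO4) = 2(1.008) + 32.06 + 4(16.00) = 98.076 g/mol.
n(O2) = 33.950 / 32.00 = 1.0609 mol.
Step 1 gives a 1:2 ratio of O2 to SO3, so n(SO3) = 2.1219 mol.
In step 2 the SO3:H2SO4 ratio is 1:1, so n(H2SO4) = 2.1219 mol.
Mass of H2SO4 = 2.1219 × 98.076 = 208.11 g.

208.1 g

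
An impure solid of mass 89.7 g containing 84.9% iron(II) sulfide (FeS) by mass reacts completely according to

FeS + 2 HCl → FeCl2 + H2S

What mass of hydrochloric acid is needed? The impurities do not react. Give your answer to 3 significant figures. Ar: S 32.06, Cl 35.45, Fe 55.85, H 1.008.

63.2 g

Mass of pure FeS = 89.7 g × 0.849 = 76.16 g.
M(FeS) = 55.85 + 32.06 = 87.91 g/mol.
M(HCl) = 1.008 + 35.45 = 36.458 g/mol.
n(FeS) = 76.16 g / 87.91 g/mol = 0.8663 mol.
From the equation the FeS:HCl mole ratio is 1:2, so n(HCl) = 0.8663 × 2/1 = 1.733 mol.
Mass of HCl = 1.733 mol × 36.458 g/mol = 63.17 g.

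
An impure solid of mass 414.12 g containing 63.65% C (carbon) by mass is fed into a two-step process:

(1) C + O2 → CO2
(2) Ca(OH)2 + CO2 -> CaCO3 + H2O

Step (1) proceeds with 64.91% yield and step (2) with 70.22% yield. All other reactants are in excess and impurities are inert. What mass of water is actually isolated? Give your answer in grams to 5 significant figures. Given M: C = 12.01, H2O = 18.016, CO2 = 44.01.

Pure C = 414.12 × 0.6365 = 263.587 g.
n(C) = 263.587 / 12.01 = 21.9473 mol.
Step 1 (C:CO2 = 1:1): theoretical n(CO2) = 21.9473 mol; at 64.91% yield, n(CO2) = 14.2460 mol.
Step 2 (CO2:H2O = 1:1): theoretical n(H2O) = 14.2460 mol, so theoretical mass = 14.2460 × 18.016 = 256.656 g.
At 70.22% yield, actual mass of H2O = 256.656 × 0.7022 = 180.224 g.

180.22 g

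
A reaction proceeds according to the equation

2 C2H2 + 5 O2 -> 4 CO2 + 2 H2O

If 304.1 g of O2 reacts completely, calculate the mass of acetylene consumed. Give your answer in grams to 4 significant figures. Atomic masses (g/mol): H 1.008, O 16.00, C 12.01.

98.97 g

M(O2) = 2(16.00) = 32.00 g/mol.
M(C2H2) = 2(12.01) + 2(1.008) = 26.036 g/mol.
n(O2) = 304.10 g / 32.00 g/mol = 9.5031 mol.
From the equation the O2:C2H2 mole ratio is 5:2, so n(C2H2) = 9.5031 × 2/5 = 3.8013 mol.
Mass of C2H2 = 3.8013 mol × 26.036 g/mol = 98.969 g.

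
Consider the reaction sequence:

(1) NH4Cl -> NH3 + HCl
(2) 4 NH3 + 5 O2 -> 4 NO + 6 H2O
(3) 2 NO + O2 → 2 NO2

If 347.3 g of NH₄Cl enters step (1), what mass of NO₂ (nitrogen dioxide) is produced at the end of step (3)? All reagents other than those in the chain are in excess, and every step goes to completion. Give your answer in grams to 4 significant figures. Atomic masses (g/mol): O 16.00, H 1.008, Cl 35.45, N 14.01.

298.7 g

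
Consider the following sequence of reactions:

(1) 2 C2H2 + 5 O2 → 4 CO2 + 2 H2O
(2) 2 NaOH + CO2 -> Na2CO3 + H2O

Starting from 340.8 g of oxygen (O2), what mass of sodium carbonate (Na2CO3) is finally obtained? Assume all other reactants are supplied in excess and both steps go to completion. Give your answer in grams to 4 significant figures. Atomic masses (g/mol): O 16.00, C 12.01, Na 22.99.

903.0 g

M(O2) = 2(16.00) = 32.00 g/mol.
M(Na2CO3) = 2(22.99) + 12.01 + 3(16.00) = 105.99 g/mol.
n(O2) = 340.80 / 32.00 = 10.650 mol.
Step 1 gives a 5:4 ratio of O2 to CO2, so n(CO2) = 8.5200 mol.
In step 2 the CO2:Na2CO3 ratio is 1:1, so n(Na2CO3) = 8.5200 mol.
Mass of Na2CO3 = 8.5200 × 105.99 = 903.03 g.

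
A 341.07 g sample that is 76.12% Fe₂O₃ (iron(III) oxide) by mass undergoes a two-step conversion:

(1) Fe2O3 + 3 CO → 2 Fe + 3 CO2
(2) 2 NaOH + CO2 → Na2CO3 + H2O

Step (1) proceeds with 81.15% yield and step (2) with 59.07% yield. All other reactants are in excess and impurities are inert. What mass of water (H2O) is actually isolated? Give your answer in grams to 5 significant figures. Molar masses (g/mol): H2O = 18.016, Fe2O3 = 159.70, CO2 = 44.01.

42.118 g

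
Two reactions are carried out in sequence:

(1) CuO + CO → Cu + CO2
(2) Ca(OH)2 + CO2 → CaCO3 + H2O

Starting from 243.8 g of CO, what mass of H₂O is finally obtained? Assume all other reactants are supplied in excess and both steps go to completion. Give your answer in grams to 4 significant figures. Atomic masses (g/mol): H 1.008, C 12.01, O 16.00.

156.8 g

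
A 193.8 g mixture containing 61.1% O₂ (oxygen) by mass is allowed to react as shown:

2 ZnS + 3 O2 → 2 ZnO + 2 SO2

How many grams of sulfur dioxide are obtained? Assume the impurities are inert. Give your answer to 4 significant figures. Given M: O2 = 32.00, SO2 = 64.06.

Mass of pure O2 = 193.8 g × 0.611 = 118.41 g.
n(O2) = 118.41 g / 32.00 g/mol = 3.7004 mol.
From the equation the O2:SO2 mole ratio is 3:2, so n(SO2) = 3.7004 × 2/3 = 2.4669 mol.
Mass of SO2 = 2.4669 mol × 64.06 g/mol = 158.03 g.

158.0 g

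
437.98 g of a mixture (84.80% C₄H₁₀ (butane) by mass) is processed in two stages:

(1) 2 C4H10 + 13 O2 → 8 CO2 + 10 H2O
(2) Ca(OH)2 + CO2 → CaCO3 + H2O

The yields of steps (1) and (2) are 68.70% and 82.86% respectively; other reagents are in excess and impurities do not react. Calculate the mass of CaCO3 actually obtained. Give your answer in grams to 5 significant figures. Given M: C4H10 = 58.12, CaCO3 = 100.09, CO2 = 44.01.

1456.4 g

Pure C4H10 = 437.98 × 0.8480 = 371.407 g.
n(C4H10) = 371.407 / 58.12 = 6.39035 mol.
Step 1 (C4H10:CO2 = 2:8): theoretical n(CO2) = 25.5614 mol; at 68.70% yield, n(CO2) = 17.5607 mol.
Step 2 (CO2:CaCO3 = 1:1): theoretical n(CaCO3) = 17.5607 mol, so theoretical mass = 17.5607 × 100.09 = 1757.65 g.
At 82.86% yield, actual mass of CaCO3 = 1757.65 × 0.8286 = 1456.39 g.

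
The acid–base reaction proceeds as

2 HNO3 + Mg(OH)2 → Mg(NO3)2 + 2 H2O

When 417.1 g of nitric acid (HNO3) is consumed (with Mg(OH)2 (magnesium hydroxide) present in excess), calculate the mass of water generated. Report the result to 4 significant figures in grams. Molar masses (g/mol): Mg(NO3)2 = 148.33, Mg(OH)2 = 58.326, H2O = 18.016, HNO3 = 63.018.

119.2 g

n(HNO3) = 417.10 g / 63.018 g/mol = 6.6187 mol.
From the equation the HNO3:H2O mole ratio is 2:2, so n(H2O) = 6.6187 × 2/2 = 6.6187 mol.
Mass of H2O = 6.6187 mol × 18.016 g/mol = 119.24 g.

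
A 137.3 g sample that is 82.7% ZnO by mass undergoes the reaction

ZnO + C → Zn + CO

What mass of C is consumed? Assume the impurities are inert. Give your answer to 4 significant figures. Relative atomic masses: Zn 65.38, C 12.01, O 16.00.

Mass of pure ZnO = 137.3 g × 0.827 = 113.55 g.
M(ZnO) = 65.38 + 16.00 = 81.38 g/mol.
M(C) = 12.01 g/mol.
n(ZnO) = 113.55 g / 81.38 g/mol = 1.3953 mol.
From the equation the ZnO:C mole ratio is 1:1, so n(C) = 1.3953 × 1/1 = 1.3953 mol.
Mass of C = 1.3953 mol × 12.01 g/mol = 16.757 g.

16.76 g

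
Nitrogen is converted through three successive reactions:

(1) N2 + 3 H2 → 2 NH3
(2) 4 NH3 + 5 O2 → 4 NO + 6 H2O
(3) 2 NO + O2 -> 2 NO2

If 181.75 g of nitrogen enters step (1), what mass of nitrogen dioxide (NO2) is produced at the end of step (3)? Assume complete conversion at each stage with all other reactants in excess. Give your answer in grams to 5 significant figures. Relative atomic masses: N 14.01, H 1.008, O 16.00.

M(N2) = 2(14.01) = 28.02 g/mol.
M(NO2) = 14.01 + 2(16.00) = 46.01 g/mol.
n(N2) = 181.75 / 28.02 = 6.48644 mol.
Reaction (1): N2→NH3 ratio 1:2 ⇒ n(NH3) = 12.9729 mol.
Reaction (2): NH3→NO ratio 4:4 ⇒ n(NO) = 12.9729 mol.
Reaction (3): NO→NO2 ratio 2:2 ⇒ n(NO2) = 12.9729 mol.
Mass of NO2 = 12.9729 × 46.01 = 596.882 g.

596.88 g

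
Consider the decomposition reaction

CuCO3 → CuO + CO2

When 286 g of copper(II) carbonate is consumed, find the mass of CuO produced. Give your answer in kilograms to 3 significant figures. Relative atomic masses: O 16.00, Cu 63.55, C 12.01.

M(CuCO3) = 63.55 + 12.01 + 3(16.00) = 123.56 g/mol.
M(CuO) = 63.55 + 16.00 = 79.55 g/mol.
n(CuCO3) = 286.0 g / 123.56 g/mol = 2.315 mol.
From the equation the CuCO3:CuO mole ratio is 1:1, so n(CuO) = 2.315 × 1/1 = 2.315 mol.
Mass of CuO = 2.315 mol × 79.55 g/mol = 184.1 g.
Converting to kg: 184.1 g = 0.184 kg.

0.184 kg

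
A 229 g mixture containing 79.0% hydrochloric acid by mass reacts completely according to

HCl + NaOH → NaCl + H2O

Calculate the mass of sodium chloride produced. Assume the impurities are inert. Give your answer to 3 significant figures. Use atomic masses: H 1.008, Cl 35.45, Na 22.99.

Mass of pure HCl = 229 g × 0.790 = 180.9 g.
M(HCl) = 1.008 + 35.45 = 36.458 g/mol.
M(NaCl) = 22.99 + 35.45 = 58.44 g/mol.
n(HCl) = 180.9 g / 36.458 g/mol = 4.962 mol.
From the equation the HCl:NaCl mole ratio is 1:1, so n(NaCl) = 4.962 × 1/1 = 4.962 mol.
Mass of NaCl = 4.962 mol × 58.44 g/mol = 290.0 g.

290 g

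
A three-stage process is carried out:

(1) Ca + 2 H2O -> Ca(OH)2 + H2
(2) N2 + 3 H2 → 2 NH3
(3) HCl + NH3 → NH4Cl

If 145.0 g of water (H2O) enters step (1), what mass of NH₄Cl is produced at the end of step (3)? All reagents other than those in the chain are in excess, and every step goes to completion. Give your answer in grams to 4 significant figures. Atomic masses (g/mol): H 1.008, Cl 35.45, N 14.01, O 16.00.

M(H2O) = 2(1.008) + 16.00 = 18.016 g/mol.
M(NH4Cl) = 14.01 + 4(1.008) + 35.45 = 53.492 g/mol.
n(H2O) = 145.0 / 18.016 = 8.0484 mol.
Reaction (1): H2O→H2 ratio 2:1 ⇒ n(H2) = 4.0242 mol.
Reaction (2): H2→NH3 ratio 3:2 ⇒ n(NH3) = 2.6828 mol.
Reaction (3): NH3→NH4Cl ratio 1:1 ⇒ n(NH4Cl) = 2.6828 mol.
Mass of NH4Cl = 2.6828 × 53.492 = 143.51 g.

143.5 g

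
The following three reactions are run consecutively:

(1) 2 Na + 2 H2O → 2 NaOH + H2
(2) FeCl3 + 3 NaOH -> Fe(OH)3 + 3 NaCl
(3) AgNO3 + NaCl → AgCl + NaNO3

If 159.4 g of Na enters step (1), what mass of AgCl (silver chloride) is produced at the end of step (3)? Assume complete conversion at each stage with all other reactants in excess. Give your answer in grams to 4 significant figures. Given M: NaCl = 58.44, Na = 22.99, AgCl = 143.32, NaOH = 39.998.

n(Na) = 159.4 / 22.99 = 6.9334 mol.
Reaction (1): Na→NaOH ratio 2:2 ⇒ n(NaOH) = 6.9334 mol.
Reaction (2): NaOH→NaCl ratio 3:3 ⇒ n(NaCl) = 6.9334 mol.
Reaction (3): NaCl→AgCl ratio 1:1 ⇒ n(AgCl) = 6.9334 mol.
Mass of AgCl = 6.9334 × 143.32 = 993.70 g.

993.7 g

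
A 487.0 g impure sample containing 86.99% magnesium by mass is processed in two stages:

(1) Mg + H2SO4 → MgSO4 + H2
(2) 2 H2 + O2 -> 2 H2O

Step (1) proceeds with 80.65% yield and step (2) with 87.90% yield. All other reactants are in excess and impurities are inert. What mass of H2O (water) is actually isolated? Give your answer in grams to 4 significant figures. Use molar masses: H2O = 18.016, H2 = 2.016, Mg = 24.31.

Pure Mg = 487.0 × 0.8699 = 423.64 g.
n(Mg) = 423.64 / 24.31 = 17.427 mol.
Step 1 (Mg:H2 = 1:1): theoretical n(H2) = 17.427 mol; at 80.65% yield, n(H2) = 14.055 mol.
Step 2 (H2:H2O = 2:2): theoretical n(H2O) = 14.055 mol, so theoretical mass = 14.055 × 18.016 = 253.21 g.
At 87.90% yield, actual mass of H2O = 253.21 × 0.8790 = 222.57 g.

222.6 g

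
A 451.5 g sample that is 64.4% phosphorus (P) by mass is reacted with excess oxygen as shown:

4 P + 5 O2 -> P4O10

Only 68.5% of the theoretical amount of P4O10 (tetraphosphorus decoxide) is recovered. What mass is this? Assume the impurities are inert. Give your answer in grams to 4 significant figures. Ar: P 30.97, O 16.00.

456.4 g

Pure P available = 451.5 g × 0.644 = 290.77 g.
M(P) = 30.97 g/mol.
M(P4O10) = 4(30.97) + 10(16.00) = 283.88 g/mol.
n(P) = 290.77 g / 30.97 g/mol = 9.3886 mol.
From the equation the P:P4O10 mole ratio is 4:1, so n(P4O10) = 9.3886 × 1/4 = 2.3472 mol.
Mass of P4O10 = 2.3472 mol × 283.88 g/mol = 666.31 g.
Actual mass collected = 666.31 g × 0.685 = 456.42 g.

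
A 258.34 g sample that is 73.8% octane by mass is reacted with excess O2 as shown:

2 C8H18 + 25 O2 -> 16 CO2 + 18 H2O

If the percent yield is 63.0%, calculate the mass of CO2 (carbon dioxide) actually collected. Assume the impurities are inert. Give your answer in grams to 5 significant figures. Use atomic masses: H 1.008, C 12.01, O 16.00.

370.23 g

Pure C8H18 available = 258.34 g × 0.738 = 190.655 g.
M(C8H18) = 8(12.01) + 18(1.008) = 114.224 g/mol.
M(CO2) = 12.01 + 2(16.00) = 44.01 g/mol.
n(C8H18) = 190.655 g / 114.224 g/mol = 1.66913 mol.
From the equation the C8H18:CO2 mole ratio is 2:16, so n(CO2) = 1.66913 × 16/2 = 13.3531 mol.
Mass of CO2 = 13.3531 mol × 44.01 g/mol = 587.668 g.
Actual mass collected = 587.668 g × 0.630 = 370.231 g.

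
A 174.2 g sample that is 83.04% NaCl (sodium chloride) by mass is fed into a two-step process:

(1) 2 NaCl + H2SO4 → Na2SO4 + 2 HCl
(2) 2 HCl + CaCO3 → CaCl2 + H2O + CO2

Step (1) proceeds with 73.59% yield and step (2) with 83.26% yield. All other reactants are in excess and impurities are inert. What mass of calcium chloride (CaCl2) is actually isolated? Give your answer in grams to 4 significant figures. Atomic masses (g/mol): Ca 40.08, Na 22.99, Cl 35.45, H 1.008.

Pure NaCl = 174.2 × 0.8304 = 144.66 g.
M(NaCl) = 22.99 + 35.45 = 58.44 g/mol.
M(CaCl2) = 40.08 + 2(35.45) = 110.98 g/mol.
n(NaCl) = 144.66 / 58.44 = 2.4753 mol.
Step 1 (NaCl:HCl = 2:2): theoretical n(HCl) = 2.4753 mol; at 73.59% yield, n(HCl) = 1.8216 mol.
Step 2 (HCl:CaCl2 = 2:1): theoretical n(CaCl2) = 0.91078 mol, so theoretical mass = 0.91078 × 110.98 = 101.08 g.
At 83.26% yield, actual mass of CaCl2 = 101.08 × 0.8326 = 84.158 g.

84.16 g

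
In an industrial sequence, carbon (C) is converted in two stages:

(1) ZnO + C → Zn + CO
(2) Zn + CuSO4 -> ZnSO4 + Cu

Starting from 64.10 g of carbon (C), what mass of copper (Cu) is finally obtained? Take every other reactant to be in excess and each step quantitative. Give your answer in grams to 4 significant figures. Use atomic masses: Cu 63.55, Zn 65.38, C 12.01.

339.2 g

M(C) = 12.01 g/mol.
M(Cu) = 63.55 g/mol.
n(C) = 64.100 / 12.01 = 5.3372 mol.
Step 1 gives a 1:1 ratio of C to Zn, so n(Zn) = 5.3372 mol.
In step 2 the Zn:Cu ratio is 1:1, so n(Cu) = 5.3372 mol.
Mass of Cu = 5.3372 × 63.55 = 339.18 g.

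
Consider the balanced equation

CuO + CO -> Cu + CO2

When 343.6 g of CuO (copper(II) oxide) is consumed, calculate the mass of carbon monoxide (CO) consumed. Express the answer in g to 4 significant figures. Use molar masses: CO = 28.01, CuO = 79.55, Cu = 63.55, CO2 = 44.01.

121.0 g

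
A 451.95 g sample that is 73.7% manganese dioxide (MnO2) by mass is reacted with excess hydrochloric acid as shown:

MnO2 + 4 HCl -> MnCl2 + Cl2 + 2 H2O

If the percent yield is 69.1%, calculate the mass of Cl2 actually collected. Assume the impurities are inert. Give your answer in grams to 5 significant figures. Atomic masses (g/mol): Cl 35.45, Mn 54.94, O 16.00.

Pure MnO2 available = 451.95 g × 0.737 = 333.087 g.
M(MnO2) = 54.94 + 2(16.00) = 86.94 g/mol.
M(Cl2) = 2(35.45) = 70.90 g/mol.
n(MnO2) = 333.087 g / 86.94 g/mol = 3.83123 mol.
From the equation the MnO2:Cl2 mole ratio is 1:1, so n(Cl2) = 3.83123 × 1/1 = 3.83123 mol.
Mass of Cl2 = 3.83123 mol × 70.90 g/mol = 271.634 g.
Actual mass collected = 271.634 g × 0.691 = 187.699 g.

187.70 g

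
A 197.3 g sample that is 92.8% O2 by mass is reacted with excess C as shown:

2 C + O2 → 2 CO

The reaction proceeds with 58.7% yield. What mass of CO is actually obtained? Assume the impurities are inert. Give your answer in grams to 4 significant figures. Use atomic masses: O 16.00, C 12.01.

Pure O2 available = 197.3 g × 0.928 = 183.09 g.
M(O2) = 2(16.00) = 32.00 g/mol.
M(CO) = 12.01 + 16.00 = 28.01 g/mol.
n(O2) = 183.09 g / 32.00 g/mol = 5.7217 mol.
From the equation the O2:CO mole ratio is 1:2, so n(CO) = 5.7217 × 2/1 = 11.443 mol.
Mass of CO = 11.443 mol × 28.01 g/mol = 320.53 g.
Actual mass collected = 320.53 g × 0.587 = 188.15 g.

188.2 g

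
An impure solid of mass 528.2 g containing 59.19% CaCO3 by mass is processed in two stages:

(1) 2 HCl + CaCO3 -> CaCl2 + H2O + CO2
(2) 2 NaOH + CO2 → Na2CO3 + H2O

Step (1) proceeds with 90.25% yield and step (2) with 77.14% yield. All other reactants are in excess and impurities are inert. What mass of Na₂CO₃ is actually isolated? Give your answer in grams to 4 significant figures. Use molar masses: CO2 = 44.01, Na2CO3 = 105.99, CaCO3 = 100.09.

Pure CaCO3 = 528.2 × 0.5919 = 312.64 g.
n(CaCO3) = 312.64 / 100.09 = 3.1236 mol.
Step 1 (CaCO3:CO2 = 1:1): theoretical n(CO2) = 3.1236 mol; at 90.25% yield, n(CO2) = 2.8191 mol.
Step 2 (CO2:Na2CO3 = 1:1): theoretical n(Na2CO3) = 2.8191 mol, so theoretical mass = 2.8191 × 105.99 = 298.79 g.
At 77.14% yield, actual mass of Na2CO3 = 298.79 × 0.7714 = 230.49 g.

230.5 g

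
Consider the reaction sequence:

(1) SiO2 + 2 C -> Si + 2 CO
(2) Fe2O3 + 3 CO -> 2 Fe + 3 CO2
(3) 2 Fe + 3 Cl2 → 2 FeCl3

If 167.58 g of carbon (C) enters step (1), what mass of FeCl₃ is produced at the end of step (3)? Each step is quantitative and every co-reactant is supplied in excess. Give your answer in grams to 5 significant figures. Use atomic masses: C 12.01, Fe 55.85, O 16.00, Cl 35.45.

M(C) = 12.01 g/mol.
M(FeCl3) = 55.85 + 3(35.45) = 162.20 g/mol.
n(C) = 167.58 / 12.01 = 13.9534 mol.
Reaction (1): C→CO ratio 2:2 ⇒ n(CO) = 13.9534 mol.
Reaction (2): CO→Fe ratio 3:2 ⇒ n(Fe) = 9.30225 mol.
Reaction (3): Fe→FeCl3 ratio 2:2 ⇒ n(FeCl3) = 9.30225 mol.
Mass of FeCl3 = 9.30225 × 162.20 = 1508.82 g.

1508.8 g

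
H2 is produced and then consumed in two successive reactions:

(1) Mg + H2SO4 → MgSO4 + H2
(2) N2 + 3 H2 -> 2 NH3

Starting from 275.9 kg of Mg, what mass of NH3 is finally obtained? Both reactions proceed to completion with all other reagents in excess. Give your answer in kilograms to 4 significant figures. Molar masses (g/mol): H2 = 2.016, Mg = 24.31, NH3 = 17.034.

128.9 kg

275.9 kg = 275900 g.
n(Mg) = 275900 / 24.31 = 11349 mol.
Step 1 gives a 1:1 ratio of Mg to H2, so n(H2) = 11349 mol.
In step 2 the H2:NH3 ratio is 3:2, so n(NH3) = 7566.2 mol.
Mass of NH3 = 7566.2 × 17.034 = 128880 g = 128.9 kg.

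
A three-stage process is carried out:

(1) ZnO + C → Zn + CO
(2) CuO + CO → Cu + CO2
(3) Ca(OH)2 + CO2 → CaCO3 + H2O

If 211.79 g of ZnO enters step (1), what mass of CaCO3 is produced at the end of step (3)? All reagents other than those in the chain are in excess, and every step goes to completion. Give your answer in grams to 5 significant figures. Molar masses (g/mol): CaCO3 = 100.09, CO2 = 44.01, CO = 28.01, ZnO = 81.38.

n(ZnO) = 211.79 / 81.38 = 2.60248 mol.
Reaction (1): ZnO→CO ratio 1:1 ⇒ n(CO) = 2.60248 mol.
Reaction (2): CO→CO2 ratio 1:1 ⇒ n(CO2) = 2.60248 mol.
Reaction (3): CO2→CaCO3 ratio 1:1 ⇒ n(CaCO3) = 2.60248 mol.
Mass of CaCO3 = 2.60248 × 100.09 = 260.482 g.

260.48 g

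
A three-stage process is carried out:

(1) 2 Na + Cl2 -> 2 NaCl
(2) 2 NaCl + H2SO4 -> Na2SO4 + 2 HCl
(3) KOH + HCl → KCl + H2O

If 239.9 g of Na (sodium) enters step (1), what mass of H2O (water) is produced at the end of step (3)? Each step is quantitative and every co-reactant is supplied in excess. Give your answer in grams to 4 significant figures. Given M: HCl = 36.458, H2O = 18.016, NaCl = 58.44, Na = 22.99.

188.0 g

n(Na) = 239.9 / 22.99 = 10.435 mol.
Reaction (1): Na→NaCl ratio 2:2 ⇒ n(NaCl) = 10.435 mol.
Reaction (2): NaCl→HCl ratio 2:2 ⇒ n(HCl) = 10.435 mol.
Reaction (3): HCl→H2O ratio 1:1 ⇒ n(H2O) = 10.435 mol.
Mass of H2O = 10.435 × 18.016 = 188.00 g.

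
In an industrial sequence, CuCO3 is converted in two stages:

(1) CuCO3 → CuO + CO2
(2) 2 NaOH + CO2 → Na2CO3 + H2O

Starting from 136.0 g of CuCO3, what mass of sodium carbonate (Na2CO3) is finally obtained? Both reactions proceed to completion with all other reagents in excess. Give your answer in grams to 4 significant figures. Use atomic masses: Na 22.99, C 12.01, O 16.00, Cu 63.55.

116.7 g

M(CuCO3) = 63.55 + 12.01 + 3(16.00) = 123.56 g/mol.
M(Na2CO3) = 2(22.99) + 12.01 + 3(16.00) = 105.99 g/mol.
n(CuCO3) = 136.00 / 123.56 = 1.1007 mol.
Step 1 gives a 1:1 ratio of CuCO3 to CO2, so n(CO2) = 1.1007 mol.
In step 2 the CO2:Na2CO3 ratio is 1:1, so n(Na2CO3) = 1.1007 mol.
Mass of Na2CO3 = 1.1007 × 105.99 = 116.66 g.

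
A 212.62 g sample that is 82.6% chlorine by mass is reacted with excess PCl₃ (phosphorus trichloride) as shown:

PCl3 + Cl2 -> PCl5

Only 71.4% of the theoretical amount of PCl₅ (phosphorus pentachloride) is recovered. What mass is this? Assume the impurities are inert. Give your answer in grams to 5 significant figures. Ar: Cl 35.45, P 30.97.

Pure Cl2 available = 212.62 g × 0.826 = 175.624 g.
M(Cl2) = 2(35.45) = 70.90 g/mol.
M(PCl5) = 30.97 + 5(35.45) = 208.22 g/mol.
n(Cl2) = 175.624 g / 70.90 g/mol = 2.47707 mol.
From the equation the Cl2:PCl5 mole ratio is 1:1, so n(PCl5) = 2.47707 × 1/1 = 2.47707 mol.
Mass of PCl5 = 2.47707 mol × 208.22 g/mol = 515.775 g.
Actual mass collected = 515.775 g × 0.714 = 368.263 g.

368.26 g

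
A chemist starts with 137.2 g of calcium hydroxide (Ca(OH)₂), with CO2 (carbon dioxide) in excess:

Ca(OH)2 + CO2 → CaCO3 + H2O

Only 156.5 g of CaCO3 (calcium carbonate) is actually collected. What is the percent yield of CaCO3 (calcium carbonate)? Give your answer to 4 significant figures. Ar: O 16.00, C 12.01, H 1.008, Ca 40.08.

M(Ca(OH)2) = 40.08 + 2(16.00) + 2(1.008) = 74.096 g/mol.
M(CaCO3) = 40.08 + 12.01 + 3(16.00) = 100.09 g/mol.
n(Ca(OH)2) = 137.20 g / 74.096 g/mol = 1.8517 mol.
From the equation the Ca(OH)2:CaCO3 mole ratio is 1:1, so n(CaCO3) = 1.8517 × 1/1 = 1.8517 mol.
Mass of CaCO3 = 1.8517 mol × 100.09 g/mol = 185.33 g.
This is the theoretical yield. Percent yield = 156.5 g / 185.33 g × 100% = 84.443%.

84.44 %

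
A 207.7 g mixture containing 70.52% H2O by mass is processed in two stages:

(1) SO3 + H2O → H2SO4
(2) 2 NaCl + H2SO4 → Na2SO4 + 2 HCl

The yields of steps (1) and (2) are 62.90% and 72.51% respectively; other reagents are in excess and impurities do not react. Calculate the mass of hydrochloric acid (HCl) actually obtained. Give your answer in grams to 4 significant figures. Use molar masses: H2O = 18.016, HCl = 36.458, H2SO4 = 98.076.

Pure H2O = 207.7 × 0.7052 = 146.47 g.
n(H2O) = 146.47 / 18.016 = 8.1300 mol.
Step 1 (H2O:H2SO4 = 1:1): theoretical n(H2SO4) = 8.1300 mol; at 62.90% yield, n(H2SO4) = 5.1138 mol.
Step 2 (H2SO4:HCl = 1:2): theoretical n(HCl) = 10.228 mol, so theoretical mass = 10.228 × 36.458 = 372.88 g.
At 72.51% yield, actual mass of HCl = 372.88 × 0.7251 = 270.37 g.

270.4 g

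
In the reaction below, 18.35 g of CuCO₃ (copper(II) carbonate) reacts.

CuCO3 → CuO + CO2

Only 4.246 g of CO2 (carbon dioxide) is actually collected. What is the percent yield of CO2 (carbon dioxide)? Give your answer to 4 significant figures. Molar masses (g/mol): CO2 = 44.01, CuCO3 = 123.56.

64.96 %

n(CuCO3) = 18.350 g / 123.56 g/mol = 0.14851 mol.
From the equation the CuCO3:CO2 mole ratio is 1:1, so n(CO2) = 0.14851 × 1/1 = 0.14851 mol.
Mass of CO2 = 0.14851 mol × 44.01 g/mol = 6.5360 g.
This is the theoretical yield. Percent yield = 4.246 g / 6.5360 g × 100% = 64.964%.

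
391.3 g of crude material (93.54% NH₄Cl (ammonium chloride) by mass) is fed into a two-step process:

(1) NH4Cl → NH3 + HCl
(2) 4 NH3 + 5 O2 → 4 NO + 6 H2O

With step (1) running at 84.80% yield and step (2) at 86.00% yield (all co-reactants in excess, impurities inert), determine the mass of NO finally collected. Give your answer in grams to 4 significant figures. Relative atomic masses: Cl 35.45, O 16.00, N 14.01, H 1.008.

Pure NH4Cl = 391.3 × 0.9354 = 366.02 g.
M(NH4Cl) = 14.01 + 4(1.008) + 35.45 = 53.492 g/mol.
M(NO) = 14.01 + 16.00 = 30.01 g/mol.
n(NH4Cl) = 366.02 / 53.492 = 6.8426 mol.
Step 1 (NH4Cl:NH3 = 1:1): theoretical n(NH3) = 6.8426 mol; at 84.80% yield, n(NH3) = 5.8025 mol.
Step 2 (NH3:NO = 4:4): theoretical n(NO) = 5.8025 mol, so theoretical mass = 5.8025 × 30.01 = 174.13 g.
At 86.00% yield, actual mass of NO = 174.13 × 0.8600 = 149.75 g.

149.8 g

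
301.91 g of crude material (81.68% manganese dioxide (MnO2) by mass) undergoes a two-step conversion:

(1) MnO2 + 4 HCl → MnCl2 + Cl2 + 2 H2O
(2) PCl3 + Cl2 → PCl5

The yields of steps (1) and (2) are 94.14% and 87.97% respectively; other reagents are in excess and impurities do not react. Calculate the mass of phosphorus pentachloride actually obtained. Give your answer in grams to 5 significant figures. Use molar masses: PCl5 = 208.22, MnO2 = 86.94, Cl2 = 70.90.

489.11 g

Pure MnO2 = 301.91 × 0.8168 = 246.600 g.
n(MnO2) = 246.600 / 86.94 = 2.83644 mol.
Step 1 (MnO2:Cl2 = 1:1): theoretical n(Cl2) = 2.83644 mol; at 94.14% yield, n(Cl2) = 2.67022 mol.
Step 2 (Cl2:PCl5 = 1:1): theoretical n(PCl5) = 2.67022 mol, so theoretical mass = 2.67022 × 208.22 = 555.994 g.
At 87.97% yield, actual mass of PCl5 = 555.994 × 0.8797 = 489.108 g.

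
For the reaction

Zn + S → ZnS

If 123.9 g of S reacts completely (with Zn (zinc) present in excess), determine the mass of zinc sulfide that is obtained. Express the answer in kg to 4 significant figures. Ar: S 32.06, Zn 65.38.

0.3766 kg

M(S) = 32.06 g/mol.
M(ZnS) = 65.38 + 32.06 = 97.44 g/mol.
n(S) = 123.90 g / 32.06 g/mol = 3.8646 mol.
From the equation the S:ZnS mole ratio is 1:1, so n(ZnS) = 3.8646 × 1/1 = 3.8646 mol.
Mass of ZnS = 3.8646 mol × 97.44 g/mol = 376.57 g.
Converting to kg: 376.57 g = 0.3766 kg.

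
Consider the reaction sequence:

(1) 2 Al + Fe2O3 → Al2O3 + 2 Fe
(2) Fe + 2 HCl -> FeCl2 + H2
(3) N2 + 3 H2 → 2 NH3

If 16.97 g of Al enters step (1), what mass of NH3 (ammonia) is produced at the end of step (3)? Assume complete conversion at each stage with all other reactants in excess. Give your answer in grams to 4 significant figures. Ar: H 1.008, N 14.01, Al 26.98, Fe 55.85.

M(Al) = 26.98 g/mol.
M(NH3) = 14.01 + 3(1.008) = 17.034 g/mol.
n(Al) = 16.97 / 26.98 = 0.62898 mol.
Reaction (1): Al→Fe ratio 2:2 ⇒ n(Fe) = 0.62898 mol.
Reaction (2): Fe→H2 ratio 1:1 ⇒ n(H2) = 0.62898 mol.
Reaction (3): H2→NH3 ratio 3:2 ⇒ n(NH3) = 0.41932 mol.
Mass of NH3 = 0.41932 × 17.034 = 7.1427 g.

7.143 g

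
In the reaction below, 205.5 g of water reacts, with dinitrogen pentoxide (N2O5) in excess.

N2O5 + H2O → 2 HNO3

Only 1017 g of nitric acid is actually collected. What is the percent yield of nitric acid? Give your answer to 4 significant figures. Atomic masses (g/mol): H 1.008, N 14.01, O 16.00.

M(H2O) = 2(1.008) + 16.00 = 18.016 g/mol.
M(HNO3) = 1.008 + 14.01 + 3(16.00) = 63.018 g/mol.
n(H2O) = 205.50 g / 18.016 g/mol = 11.407 mol.
From the equation the H2O:HNO3 mole ratio is 1:2, so n(HNO3) = 11.407 × 2/1 = 22.813 mol.
Mass of HNO3 = 22.813 mol × 63.018 g/mol = 1437.6 g.
This is the theoretical yield. Percent yield = 1017 g / 1437.6 g × 100% = 70.741%.

70.74 %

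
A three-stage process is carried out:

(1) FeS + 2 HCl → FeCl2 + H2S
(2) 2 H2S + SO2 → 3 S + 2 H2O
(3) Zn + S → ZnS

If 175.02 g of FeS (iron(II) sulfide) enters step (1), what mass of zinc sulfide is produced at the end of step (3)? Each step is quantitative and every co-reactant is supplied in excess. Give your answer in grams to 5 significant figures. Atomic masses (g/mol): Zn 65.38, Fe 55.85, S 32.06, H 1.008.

M(FeS) = 55.85 + 32.06 = 87.91 g/mol.
M(ZnS) = 65.38 + 32.06 = 97.44 g/mol.
n(FeS) = 175.02 / 87.91 = 1.99090 mol.
Reaction (1): FeS→H2S ratio 1:1 ⇒ n(H2S) = 1.99090 mol.
Reaction (2): H2S→S ratio 2:3 ⇒ n(S) = 2.98635 mol.
Reaction (3): S→ZnS ratio 1:1 ⇒ n(ZnS) = 2.98635 mol.
Mass of ZnS = 2.98635 × 97.44 = 290.990 g.

290.99 g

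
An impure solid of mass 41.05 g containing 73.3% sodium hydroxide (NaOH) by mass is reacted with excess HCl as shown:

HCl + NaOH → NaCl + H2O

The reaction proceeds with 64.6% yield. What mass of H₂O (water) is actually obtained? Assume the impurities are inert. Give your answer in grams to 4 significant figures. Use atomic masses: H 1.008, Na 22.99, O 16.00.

8.755 g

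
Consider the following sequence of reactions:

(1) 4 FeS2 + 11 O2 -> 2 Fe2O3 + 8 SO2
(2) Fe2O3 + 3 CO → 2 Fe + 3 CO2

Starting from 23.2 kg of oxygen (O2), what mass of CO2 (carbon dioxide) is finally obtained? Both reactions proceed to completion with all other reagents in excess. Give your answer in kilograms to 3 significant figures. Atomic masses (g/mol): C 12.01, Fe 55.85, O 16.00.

17.4 kg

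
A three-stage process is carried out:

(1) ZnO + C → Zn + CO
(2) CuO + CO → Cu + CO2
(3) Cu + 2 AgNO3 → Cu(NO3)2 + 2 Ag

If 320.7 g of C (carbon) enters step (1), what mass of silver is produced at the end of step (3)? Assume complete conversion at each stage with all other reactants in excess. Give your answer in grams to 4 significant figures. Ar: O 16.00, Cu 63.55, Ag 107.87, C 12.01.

M(C) = 12.01 g/mol.
M(Ag) = 107.87 g/mol.
n(C) = 320.7 / 12.01 = 26.703 mol.
Reaction (1): C→CO ratio 1:1 ⇒ n(CO) = 26.703 mol.
Reaction (2): CO→Cu ratio 1:1 ⇒ n(Cu) = 26.703 mol.
Reaction (3): Cu→Ag ratio 1:2 ⇒ n(Ag) = 53.405 mol.
Mass of Ag = 53.405 × 107.87 = 5760.9 g.

5761 g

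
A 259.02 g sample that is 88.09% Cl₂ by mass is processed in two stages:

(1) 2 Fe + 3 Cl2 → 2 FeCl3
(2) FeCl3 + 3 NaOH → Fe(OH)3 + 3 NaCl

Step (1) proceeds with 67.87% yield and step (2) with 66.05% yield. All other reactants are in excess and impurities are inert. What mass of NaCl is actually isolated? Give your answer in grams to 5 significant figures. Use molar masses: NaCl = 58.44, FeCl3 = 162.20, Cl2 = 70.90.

Pure Cl2 = 259.02 × 0.8809 = 228.171 g.
n(Cl2) = 228.171 / 70.90 = 3.21820 mol.
Step 1 (Cl2:FeCl3 = 3:2): theoretical n(FeCl3) = 2.14547 mol; at 67.87% yield, n(FeCl3) = 1.45613 mol.
Step 2 (FeCl3:NaCl = 1:3): theoretical n(NaCl) = 4.36839 mol, so theoretical mass = 4.36839 × 58.44 = 255.289 g.
At 66.05% yield, actual mass of NaCl = 255.289 × 0.6605 = 168.618 g.

168.62 g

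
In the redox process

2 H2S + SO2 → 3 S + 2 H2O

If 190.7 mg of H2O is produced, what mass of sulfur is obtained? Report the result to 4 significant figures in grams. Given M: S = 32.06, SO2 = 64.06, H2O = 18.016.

0.5090 g

Convert: 190.7 mg = 0.19070 g.
n(H2O) = 0.19070 g / 18.016 g/mol = 0.010585 mol.
From the equation the H2O:S mole ratio is 2:3, so n(S) = 0.010585 × 3/2 = 0.015878 mol.
Mass of S = 0.015878 mol × 32.06 g/mol = 0.50903 g.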